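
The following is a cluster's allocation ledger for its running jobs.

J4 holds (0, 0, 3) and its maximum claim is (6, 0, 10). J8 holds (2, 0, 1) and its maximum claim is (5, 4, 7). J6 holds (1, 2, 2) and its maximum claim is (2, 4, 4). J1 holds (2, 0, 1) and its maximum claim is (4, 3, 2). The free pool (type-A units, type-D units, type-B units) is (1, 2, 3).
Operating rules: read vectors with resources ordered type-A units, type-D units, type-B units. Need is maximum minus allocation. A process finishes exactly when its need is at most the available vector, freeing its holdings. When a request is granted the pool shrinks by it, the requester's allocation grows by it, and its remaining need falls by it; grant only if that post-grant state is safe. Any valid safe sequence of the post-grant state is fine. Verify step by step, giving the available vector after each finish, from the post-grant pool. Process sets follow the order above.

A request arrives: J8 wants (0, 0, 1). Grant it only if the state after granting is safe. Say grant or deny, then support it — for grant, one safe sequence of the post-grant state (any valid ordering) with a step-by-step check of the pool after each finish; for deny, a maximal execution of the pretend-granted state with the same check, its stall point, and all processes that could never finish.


GRANT. The post-grant state is safe; one safe sequence: J6, J1, J8, J4.
Key observation: even at the reduced pool (1, 2, 2), J6 fits immediately, so safety survives the grant.
Check on the post-grant state, step by step:
  pool = (1, 2, 2)
  J6 needs (1, 2, 2) <= (1, 2, 2) -> finishes; pool += (1, 2, 2) = (2, 4, 4)
  J1 needs (2, 3, 1) <= (2, 4, 4) -> finishes; pool += (2, 0, 1) = (4, 4, 5)
  J8 needs (3, 4, 5) <= (4, 4, 5) -> finishes; pool += (2, 0, 2) = (6, 4, 7)
  J4 needs (6, 0, 7) <= (6, 4, 7) -> finishes; pool += (0, 0, 3) = (6, 4, 10)


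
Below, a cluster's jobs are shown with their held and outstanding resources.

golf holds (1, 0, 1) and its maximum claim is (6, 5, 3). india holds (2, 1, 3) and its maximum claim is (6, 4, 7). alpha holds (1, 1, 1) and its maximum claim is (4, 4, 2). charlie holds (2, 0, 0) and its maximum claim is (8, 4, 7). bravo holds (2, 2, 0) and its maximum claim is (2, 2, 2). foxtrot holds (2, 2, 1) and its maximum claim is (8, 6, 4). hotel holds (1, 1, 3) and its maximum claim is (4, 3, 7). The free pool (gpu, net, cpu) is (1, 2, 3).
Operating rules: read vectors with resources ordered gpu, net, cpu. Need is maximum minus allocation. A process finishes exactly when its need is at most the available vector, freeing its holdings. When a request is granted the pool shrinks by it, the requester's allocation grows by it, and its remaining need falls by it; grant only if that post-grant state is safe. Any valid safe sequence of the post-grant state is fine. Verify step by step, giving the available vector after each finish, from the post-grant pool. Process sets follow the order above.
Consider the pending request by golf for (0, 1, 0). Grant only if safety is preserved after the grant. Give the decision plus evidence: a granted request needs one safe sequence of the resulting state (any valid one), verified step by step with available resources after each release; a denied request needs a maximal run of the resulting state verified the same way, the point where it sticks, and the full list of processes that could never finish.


GRANT. The post-grant state is safe; one safe sequence: bravo, alpha, hotel, golf, charlie, foxtrot, india.
Key observation: (1, 1, 3) free after granting still covers bravo first, and each release covers the next.
Step-by-step check of the post-grant state:
  pool = (1, 1, 3)
  run bravo (needs (0, 0, 2), free (1, 1, 3)); after release of (2, 2, 0) the pool is (3, 3, 3)
  run alpha (needs (3, 3, 1), free (3, 3, 3)); after release of (1, 1, 1) the pool is (4, 4, 4)
  run hotel (needs (3, 2, 4), free (4, 4, 4)); after release of (1, 1, 3) the pool is (5, 5, 7)
  run golf (needs (5, 4, 2), free (5, 5, 7)); after release of (1, 1, 1) the pool is (6, 6, 8)
  run charlie (needs (6, 4, 7), free (6, 6, 8)); after release of (2, 0, 0) the pool is (8, 6, 8)
  run foxtrot (needs (6, 4, 3), free (8, 6, 8)); after release of (2, 2, 1) the pool is (10, 8, 9)
  run india (needs (4, 3, 4), free (10, 8, 9)); after release of (2, 1, 3) the pool is (12, 9, 12)


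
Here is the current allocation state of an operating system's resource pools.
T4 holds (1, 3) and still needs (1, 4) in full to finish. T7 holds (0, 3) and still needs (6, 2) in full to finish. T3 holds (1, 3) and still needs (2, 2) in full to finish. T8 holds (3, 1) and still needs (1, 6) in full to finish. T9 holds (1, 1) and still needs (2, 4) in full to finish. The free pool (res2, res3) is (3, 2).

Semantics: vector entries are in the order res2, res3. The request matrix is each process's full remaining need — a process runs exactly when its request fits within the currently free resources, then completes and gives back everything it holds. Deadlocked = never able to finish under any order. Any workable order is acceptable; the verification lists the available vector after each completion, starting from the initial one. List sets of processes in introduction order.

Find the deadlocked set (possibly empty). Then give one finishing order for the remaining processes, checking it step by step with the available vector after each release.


No process is deadlocked.
Key observation: T3 can run right away; the returned allocation unlocks the remaining processes in turn.
One completion order for the rest: T3, T9, T8, T7, T4. Walking it through:
  pool = (3, 2)
  T3: need (2, 2) fits (3, 2); releases (1, 3), pool now (4, 5)
  T9: need (2, 4) fits (4, 5); releases (1, 1), pool now (5, 6)
  T8: need (1, 6) fits (5, 6); releases (3, 1), pool now (8, 7)
  T7: need (6, 2) fits (8, 7); releases (0, 3), pool now (8, 10)
  T4: need (1, 4) fits (8, 10); releases (1, 3), pool now (9, 13)


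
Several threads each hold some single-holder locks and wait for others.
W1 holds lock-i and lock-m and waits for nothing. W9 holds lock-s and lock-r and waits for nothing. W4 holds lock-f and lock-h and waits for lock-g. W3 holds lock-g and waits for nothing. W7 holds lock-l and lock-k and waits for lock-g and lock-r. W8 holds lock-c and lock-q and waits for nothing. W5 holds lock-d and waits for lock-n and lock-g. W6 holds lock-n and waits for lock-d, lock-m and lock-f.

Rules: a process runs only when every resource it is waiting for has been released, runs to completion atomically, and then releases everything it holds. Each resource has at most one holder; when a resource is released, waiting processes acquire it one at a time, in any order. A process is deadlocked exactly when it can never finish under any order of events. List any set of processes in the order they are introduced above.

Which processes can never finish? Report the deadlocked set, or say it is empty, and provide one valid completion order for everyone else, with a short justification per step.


Deadlocked set: W5 and W6.
Key observation: along W5 -> W6 -> W5, each member waits on what the next one holds — a deadlock; no other process is dragged down with it.
The rest can finish in the order W8, W9, W3, W4, W7, W1.
Verifying each step:
  W8 waits on nothing -> runs at once and releases lock-c and lock-q
  W9 waits on nothing -> runs at once and releases lock-s and lock-r
  W3 waits on nothing -> runs at once and releases lock-g
  W4 waits on lock-g — all released -> runs and releases lock-f and lock-h
  W7 waits on lock-g and lock-r — all released -> runs and releases lock-l and lock-k
  W1 waits on nothing -> runs at once and releases lock-i and lock-m


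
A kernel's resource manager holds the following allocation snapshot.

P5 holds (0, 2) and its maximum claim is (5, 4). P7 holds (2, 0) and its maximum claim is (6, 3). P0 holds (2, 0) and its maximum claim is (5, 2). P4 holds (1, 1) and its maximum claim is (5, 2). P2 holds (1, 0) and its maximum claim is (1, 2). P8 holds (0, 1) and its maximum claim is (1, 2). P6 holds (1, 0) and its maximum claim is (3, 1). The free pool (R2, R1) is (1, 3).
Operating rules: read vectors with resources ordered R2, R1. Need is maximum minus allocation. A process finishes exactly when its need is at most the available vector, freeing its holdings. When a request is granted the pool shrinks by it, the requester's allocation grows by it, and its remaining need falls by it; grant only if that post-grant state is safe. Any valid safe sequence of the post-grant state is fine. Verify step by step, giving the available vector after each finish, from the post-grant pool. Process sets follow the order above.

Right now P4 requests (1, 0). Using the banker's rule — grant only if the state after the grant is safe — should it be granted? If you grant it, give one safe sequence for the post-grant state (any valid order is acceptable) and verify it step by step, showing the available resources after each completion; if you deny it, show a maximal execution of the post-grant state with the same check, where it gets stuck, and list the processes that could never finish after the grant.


DENY — the pretend-granted state is unsafe.
Key observation: no order helps: past P2, P8, the free pool tops out at (1, 4), below what each blocked process needs in R2.
Pretend the grant happened; the run P2, P8 goes as far as possible. Check, step by step:
  pool = (0, 3)
  P2: need (0, 2) fits (0, 3); releases (1, 0), pool now (1, 3)
  P8: need (1, 1) fits (1, 3); releases (0, 1), pool now (1, 4)
  P5 still needs (5, 2) but only (1, 4) is free — short on R2
  P7 still needs (4, 3) but only (1, 4) is free — short on R2
  P0 still needs (3, 2) but only (1, 4) is free — short on R2
  P4 still needs (3, 1) but only (1, 4) is free — short on R2
  P6 still needs (2, 1) but only (1, 4) is free — short on R2
Processes that could never finish after the grant: P5, P7, P0, P4 and P6.


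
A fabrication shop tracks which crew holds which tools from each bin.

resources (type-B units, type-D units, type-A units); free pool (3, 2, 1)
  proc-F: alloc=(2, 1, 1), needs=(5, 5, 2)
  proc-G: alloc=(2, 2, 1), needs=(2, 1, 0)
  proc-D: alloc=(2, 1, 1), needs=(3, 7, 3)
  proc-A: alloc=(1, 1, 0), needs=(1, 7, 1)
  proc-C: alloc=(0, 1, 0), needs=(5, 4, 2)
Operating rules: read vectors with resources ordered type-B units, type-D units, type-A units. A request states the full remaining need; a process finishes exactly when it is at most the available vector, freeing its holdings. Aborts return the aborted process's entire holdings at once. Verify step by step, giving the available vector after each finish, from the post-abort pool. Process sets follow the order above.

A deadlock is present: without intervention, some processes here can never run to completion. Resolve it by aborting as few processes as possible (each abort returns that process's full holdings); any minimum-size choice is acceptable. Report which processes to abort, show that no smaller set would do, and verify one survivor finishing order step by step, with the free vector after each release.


The answer: abort proc-A.
Key observation: proc-D could never have finished before the abort; with (1, 1, 0) returned by proc-A, it fits at step 4.
Why nothing smaller works: aborting no one leaves the state deadlocked as given.
The survivors complete as proc-G, proc-C, proc-F, proc-D. Step-by-step check (starting from the post-abort pool):
  pool = (4, 3, 1)
  proc-G: need (2, 1, 0) fits (4, 3, 1); releases (2, 2, 1), pool now (6, 5, 2)
  proc-C: need (5, 4, 2) fits (6, 5, 2); releases (0, 1, 0), pool now (6, 6, 2)
  proc-F: need (5, 5, 2) fits (6, 6, 2); releases (2, 1, 1), pool now (8, 7, 3)
  proc-D: need (3, 7, 3) fits (8, 7, 3); releases (2, 1, 1), pool now (10, 8, 4)


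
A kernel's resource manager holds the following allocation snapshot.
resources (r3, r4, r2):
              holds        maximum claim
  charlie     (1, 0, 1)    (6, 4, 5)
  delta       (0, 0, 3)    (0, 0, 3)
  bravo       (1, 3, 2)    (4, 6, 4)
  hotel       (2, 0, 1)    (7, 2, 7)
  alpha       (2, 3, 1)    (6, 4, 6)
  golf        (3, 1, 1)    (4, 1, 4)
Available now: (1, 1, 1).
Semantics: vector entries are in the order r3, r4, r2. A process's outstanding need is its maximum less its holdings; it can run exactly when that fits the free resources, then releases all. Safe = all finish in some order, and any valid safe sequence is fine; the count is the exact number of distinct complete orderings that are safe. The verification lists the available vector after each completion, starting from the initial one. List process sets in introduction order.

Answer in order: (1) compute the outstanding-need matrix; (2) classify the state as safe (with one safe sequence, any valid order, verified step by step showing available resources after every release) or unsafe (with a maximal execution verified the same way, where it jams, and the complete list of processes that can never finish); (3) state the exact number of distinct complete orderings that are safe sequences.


(1) Remaining need (order r3, r4, r2):
  charlie: (5, 4, 4)
  delta: (0, 0, 0)
  bravo: (3, 3, 2)
  hotel: (5, 2, 6)
  alpha: (4, 1, 5)
  golf: (1, 0, 3)
(2) The state is SAFE; one workable sequence: delta, golf, alpha, charlie, hotel, bravo.
Key observation: the order's first zero-slack moment is golf ((1, 0, 3) needed, (1, 1, 4) free — a requested resource with nothing to spare).
Verifying each step:
  pool = (1, 1, 1)
  delta: need (0, 0, 0) fits (1, 1, 1); releases (0, 0, 3), pool now (1, 1, 4)
  golf: need (1, 0, 3) fits (1, 1, 4); releases (3, 1, 1), pool now (4, 2, 5)
  alpha: need (4, 1, 5) fits (4, 2, 5); releases (2, 3, 1), pool now (6, 5, 6)
  charlie: need (5, 4, 4) fits (6, 5, 6); releases (1, 0, 1), pool now (7, 5, 7)
  hotel: need (5, 2, 6) fits (7, 5, 7); releases (2, 0, 1), pool now (9, 5, 8)
  bravo: need (3, 3, 2) fits (9, 5, 8); releases (1, 3, 2), pool now (10, 8, 10)
(3) Exactly 6 of the possible complete orderings are safe sequences.


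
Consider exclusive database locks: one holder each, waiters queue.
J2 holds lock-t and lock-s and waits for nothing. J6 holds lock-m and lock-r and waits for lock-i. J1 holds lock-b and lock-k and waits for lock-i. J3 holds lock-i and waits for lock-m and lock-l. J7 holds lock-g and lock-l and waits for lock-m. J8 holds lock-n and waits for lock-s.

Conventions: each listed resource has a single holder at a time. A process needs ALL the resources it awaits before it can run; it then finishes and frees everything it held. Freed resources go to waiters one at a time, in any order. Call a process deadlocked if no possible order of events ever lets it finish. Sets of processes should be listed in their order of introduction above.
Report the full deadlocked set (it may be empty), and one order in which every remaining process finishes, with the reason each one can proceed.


The deadlocked set is J6, J1, J3 and J7.
Key observation: the knot is the closed ring of waits J6 -> J3 -> J6; J7 is caught in further circular waits and J1 waits into the deadlock from upstream.
One completion order for the rest: J2, J8.
Walking it through:
  run J2 (it waits on nothing); releases lock-t and lock-s
  J8: everything it awaited (lock-s) is free; runs, freeing lock-n


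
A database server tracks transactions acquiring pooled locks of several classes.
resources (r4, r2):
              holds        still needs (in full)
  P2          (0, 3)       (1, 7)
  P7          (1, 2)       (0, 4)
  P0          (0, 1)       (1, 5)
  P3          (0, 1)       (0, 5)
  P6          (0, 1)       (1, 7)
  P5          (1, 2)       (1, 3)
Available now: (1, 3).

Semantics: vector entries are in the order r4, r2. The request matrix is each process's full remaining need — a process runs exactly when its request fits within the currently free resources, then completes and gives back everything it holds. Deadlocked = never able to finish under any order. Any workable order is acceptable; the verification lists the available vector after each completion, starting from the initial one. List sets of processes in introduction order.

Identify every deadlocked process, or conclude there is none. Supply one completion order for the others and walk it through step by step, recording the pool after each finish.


The deadlocked set is empty.
Key observation: no deadlock: P5 fits now, and the freed resources carry the rest through.
The rest can finish in the order P5, P3, P7, P6, P0, P2. Verifying each step:
  pool = (1, 3)
  P5 needs (1, 3) <= (1, 3) -> finishes; pool += (1, 2) = (2, 5)
  P3 needs (0, 5) <= (2, 5) -> finishes; pool += (0, 1) = (2, 6)
  P7 needs (0, 4) <= (2, 6) -> finishes; pool += (1, 2) = (3, 8)
  P6 needs (1, 7) <= (3, 8) -> finishes; pool += (0, 1) = (3, 9)
  P0 needs (1, 5) <= (3, 9) -> finishes; pool += (0, 1) = (3, 10)
  P2 needs (1, 7) <= (3, 10) -> finishes; pool += (0, 3) = (3, 13)


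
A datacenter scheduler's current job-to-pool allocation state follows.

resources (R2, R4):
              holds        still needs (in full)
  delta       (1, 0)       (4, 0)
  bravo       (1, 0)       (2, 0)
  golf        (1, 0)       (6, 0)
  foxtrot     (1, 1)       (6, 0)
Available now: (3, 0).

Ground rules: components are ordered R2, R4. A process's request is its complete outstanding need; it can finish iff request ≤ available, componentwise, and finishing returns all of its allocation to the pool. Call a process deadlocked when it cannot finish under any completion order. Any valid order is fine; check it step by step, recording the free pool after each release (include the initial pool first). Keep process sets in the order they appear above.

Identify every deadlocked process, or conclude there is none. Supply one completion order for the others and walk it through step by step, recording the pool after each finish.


Deadlocked: golf and foxtrot.
Key observation: once bravo, delta finish, the pool peaks at (5, 0) — and every remaining process still needs more R2 than that.
The rest can finish in the order bravo, delta. Walking it through:
  pool = (3, 0)
  bravo needs (2, 0) <= (3, 0) -> finishes; pool += (1, 0) = (4, 0)
  delta needs (4, 0) <= (4, 0) -> finishes; pool += (1, 0) = (5, 0)
The blocked processes can never fit:
  golf cannot run: need (6, 0) vs free (5, 0) (insufficient R2)
  foxtrot cannot run: need (6, 0) vs free (5, 0) (insufficient R2)


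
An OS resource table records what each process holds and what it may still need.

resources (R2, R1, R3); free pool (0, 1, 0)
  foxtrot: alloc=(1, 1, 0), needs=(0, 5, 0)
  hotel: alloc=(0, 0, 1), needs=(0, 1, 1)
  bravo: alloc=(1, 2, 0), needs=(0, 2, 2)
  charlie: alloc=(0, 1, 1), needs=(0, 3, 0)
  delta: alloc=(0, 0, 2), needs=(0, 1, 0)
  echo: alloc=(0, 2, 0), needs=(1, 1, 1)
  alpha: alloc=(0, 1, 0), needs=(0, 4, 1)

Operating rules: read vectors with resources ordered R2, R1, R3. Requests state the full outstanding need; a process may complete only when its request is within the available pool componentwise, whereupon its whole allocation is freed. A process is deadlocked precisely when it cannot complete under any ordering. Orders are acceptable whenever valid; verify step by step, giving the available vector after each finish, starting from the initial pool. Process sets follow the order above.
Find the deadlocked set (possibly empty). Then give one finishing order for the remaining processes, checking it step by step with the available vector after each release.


The deadlocked set is foxtrot, bravo, charlie, echo and alpha.
Key observation: after delta, hotel the pool peaks at (0, 1, 3), and each blocked process is short somewhere: foxtrot on R1; bravo on R1; charlie on R1; echo on R2; alpha on R1.
One completion order for the rest: delta, hotel. Walking it through:
  pool = (0, 1, 0)
  delta: need (0, 1, 0) fits (0, 1, 0); releases (0, 0, 2), pool now (0, 1, 2)
  hotel: need (0, 1, 1) fits (0, 1, 2); releases (0, 0, 1), pool now (0, 1, 3)
The stuck group stays short no matter what:
  foxtrot still needs (0, 5, 0) but only (0, 1, 3) is free — short on R1
  bravo still needs (0, 2, 2) but only (0, 1, 3) is free — short on R1
  charlie still needs (0, 3, 0) but only (0, 1, 3) is free — short on R1
  echo still needs (1, 1, 1) but only (0, 1, 3) is free — short on R2
  alpha still needs (0, 4, 1) but only (0, 1, 3) is free — short on R1


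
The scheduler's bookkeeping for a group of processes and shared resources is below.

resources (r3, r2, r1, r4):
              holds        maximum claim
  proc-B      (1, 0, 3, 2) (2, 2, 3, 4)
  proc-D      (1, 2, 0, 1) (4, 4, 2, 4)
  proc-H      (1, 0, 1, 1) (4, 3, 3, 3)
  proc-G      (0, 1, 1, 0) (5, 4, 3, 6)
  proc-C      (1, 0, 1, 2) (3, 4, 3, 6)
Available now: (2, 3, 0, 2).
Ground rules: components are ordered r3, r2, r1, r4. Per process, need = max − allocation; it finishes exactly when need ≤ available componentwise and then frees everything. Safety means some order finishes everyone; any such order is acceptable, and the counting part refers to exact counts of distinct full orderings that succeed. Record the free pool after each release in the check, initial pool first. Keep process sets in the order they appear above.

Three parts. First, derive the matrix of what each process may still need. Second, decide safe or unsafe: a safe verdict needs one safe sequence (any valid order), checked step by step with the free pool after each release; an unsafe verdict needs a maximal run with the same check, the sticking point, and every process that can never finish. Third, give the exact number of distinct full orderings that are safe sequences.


(1) Need matrix, components ordered r3, r2, r1, r4:
  proc-B: (1, 2, 0, 2)
  proc-D: (3, 2, 2, 3)
  proc-H: (3, 3, 2, 2)
  proc-G: (5, 3, 2, 6)
  proc-C: (2, 4, 2, 4)
(2) SAFE — a valid safe sequence is proc-B, proc-D, proc-C, proc-G, proc-H.
Key observation: proc-B marks the first exact bind of the order: its need (1, 2, 0, 2) fits the free (2, 3, 0, 2) with zero slack on a requested resource.
Walking it through:
  pool = (2, 3, 0, 2)
  proc-B needs (1, 2, 0, 2) <= (2, 3, 0, 2) -> finishes; pool += (1, 0, 3, 2) = (3, 3, 3, 4)
  proc-D needs (3, 2, 2, 3) <= (3, 3, 3, 4) -> finishes; pool += (1, 2, 0, 1) = (4, 5, 3, 5)
  proc-C needs (2, 4, 2, 4) <= (4, 5, 3, 5) -> finishes; pool += (1, 0, 1, 2) = (5, 5, 4, 7)
  proc-G needs (5, 3, 2, 6) <= (5, 5, 4, 7) -> finishes; pool += (0, 1, 1, 0) = (5, 6, 5, 7)
  proc-H needs (3, 3, 2, 2) <= (5, 6, 5, 7) -> finishes; pool += (1, 0, 1, 1) = (6, 6, 6, 8)
(3) Precisely 6 of the possible complete orderings are safe sequences.


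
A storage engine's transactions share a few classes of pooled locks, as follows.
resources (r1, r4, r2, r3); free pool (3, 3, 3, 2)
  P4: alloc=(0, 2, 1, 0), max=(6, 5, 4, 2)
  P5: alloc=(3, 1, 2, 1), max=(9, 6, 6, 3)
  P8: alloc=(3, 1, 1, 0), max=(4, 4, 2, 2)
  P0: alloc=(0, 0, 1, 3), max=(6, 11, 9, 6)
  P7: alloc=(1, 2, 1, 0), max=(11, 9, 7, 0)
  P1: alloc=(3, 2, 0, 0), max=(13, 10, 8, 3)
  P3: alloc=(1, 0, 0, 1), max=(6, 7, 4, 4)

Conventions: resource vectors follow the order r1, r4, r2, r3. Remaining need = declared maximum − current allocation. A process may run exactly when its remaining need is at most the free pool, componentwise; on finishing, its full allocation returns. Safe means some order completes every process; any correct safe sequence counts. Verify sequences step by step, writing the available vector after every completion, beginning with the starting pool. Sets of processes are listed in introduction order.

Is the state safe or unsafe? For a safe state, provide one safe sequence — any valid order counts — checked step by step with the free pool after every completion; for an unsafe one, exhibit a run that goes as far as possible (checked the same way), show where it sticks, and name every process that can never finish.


SAFE. One safe sequence: P8, P4, P5, P3, P7, P1, P0.
Key observation: reading the order forward, P8 is the first process whose need (1, 3, 1, 2) meets the free pool (3, 3, 3, 2) exactly on a resource it requests.
Walking it through:
  pool = (3, 3, 3, 2)
  P8: need (1, 3, 1, 2) fits (3, 3, 3, 2); releases (3, 1, 1, 0), pool now (6, 4, 4, 2)
  P4: need (6, 3, 3, 2) fits (6, 4, 4, 2); releases (0, 2, 1, 0), pool now (6, 6, 5, 2)
  P5: need (6, 5, 4, 2) fits (6, 6, 5, 2); releases (3, 1, 2, 1), pool now (9, 7, 7, 3)
  P3: need (5, 7, 4, 3) fits (9, 7, 7, 3); releases (1, 0, 0, 1), pool now (10, 7, 7, 4)
  P7: need (10, 7, 6, 0) fits (10, 7, 7, 4); releases (1, 2, 1, 0), pool now (11, 9, 8, 4)
  P1: need (10, 8, 8, 3) fits (11, 9, 8, 4); releases (3, 2, 0, 0), pool now (14, 11, 8, 4)
  P0: need (6, 11, 8, 3) fits (14, 11, 8, 4); releases (0, 0, 1, 3), pool now (14, 11, 9, 7)


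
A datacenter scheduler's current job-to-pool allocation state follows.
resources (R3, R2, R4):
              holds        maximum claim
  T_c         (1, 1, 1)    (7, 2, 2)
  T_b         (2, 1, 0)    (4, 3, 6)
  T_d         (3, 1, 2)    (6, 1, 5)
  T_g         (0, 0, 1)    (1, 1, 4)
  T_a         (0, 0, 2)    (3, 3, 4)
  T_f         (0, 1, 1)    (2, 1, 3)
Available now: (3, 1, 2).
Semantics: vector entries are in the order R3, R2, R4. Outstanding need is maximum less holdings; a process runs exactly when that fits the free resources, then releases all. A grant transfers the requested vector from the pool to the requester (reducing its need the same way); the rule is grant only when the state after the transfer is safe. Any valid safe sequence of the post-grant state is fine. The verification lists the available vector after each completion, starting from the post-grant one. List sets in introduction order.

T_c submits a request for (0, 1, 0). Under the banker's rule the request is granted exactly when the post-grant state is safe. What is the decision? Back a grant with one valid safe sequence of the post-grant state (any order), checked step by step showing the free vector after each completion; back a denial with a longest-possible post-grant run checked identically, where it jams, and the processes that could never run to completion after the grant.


GRANT: granting preserves safety; a valid post-grant sequence is T_f, T_g, T_d, T_b, T_c, T_a.
Key observation: with (3, 0, 2) left after the transfer, T_f can run at once — the state stays safe.
Step-by-step check of the post-grant state:
  pool = (3, 0, 2)
  T_f: need (2, 0, 2) fits (3, 0, 2); releases (0, 1, 1), pool now (3, 1, 3)
  T_g: need (1, 1, 3) fits (3, 1, 3); releases (0, 0, 1), pool now (3, 1, 4)
  T_d: need (3, 0, 3) fits (3, 1, 4); releases (3, 1, 2), pool now (6, 2, 6)
  T_b: need (2, 2, 6) fits (6, 2, 6); releases (2, 1, 0), pool now (8, 3, 6)
  T_c: need (6, 0, 1) fits (8, 3, 6); releases (1, 2, 1), pool now (9, 5, 7)
  T_a: need (3, 3, 2) fits (9, 5, 7); releases (0, 0, 2), pool now (9, 5, 9)


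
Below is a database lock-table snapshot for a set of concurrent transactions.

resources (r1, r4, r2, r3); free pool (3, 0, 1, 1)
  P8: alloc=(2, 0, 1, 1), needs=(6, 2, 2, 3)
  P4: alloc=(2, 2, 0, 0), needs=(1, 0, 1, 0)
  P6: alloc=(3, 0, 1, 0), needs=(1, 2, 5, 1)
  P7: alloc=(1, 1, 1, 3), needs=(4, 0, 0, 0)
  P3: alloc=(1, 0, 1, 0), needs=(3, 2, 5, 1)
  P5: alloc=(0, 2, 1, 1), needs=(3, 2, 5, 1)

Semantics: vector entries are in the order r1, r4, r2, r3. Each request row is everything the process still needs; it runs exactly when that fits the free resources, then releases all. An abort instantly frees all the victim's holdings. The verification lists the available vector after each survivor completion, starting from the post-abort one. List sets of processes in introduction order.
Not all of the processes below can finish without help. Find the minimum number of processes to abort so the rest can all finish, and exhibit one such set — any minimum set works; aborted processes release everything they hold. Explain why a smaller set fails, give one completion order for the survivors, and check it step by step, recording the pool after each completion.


Minimum abort set: P6 and P3.
Key observation: aborting P6 and P3 returns (4, 0, 2, 0), and P5 — hopeless before — runs at step 4 with the returned capacity in the pool.
Why nothing smaller works — every single abort fails: P8 alone leaves P6 blocked (short on r2); P4 alone leaves P6 blocked (short on r2); P6 alone leaves P3 blocked (short on r2); P7 alone leaves P6 blocked (short on r2); P3 alone leaves P6 blocked (short on r2); P5 alone leaves P6 blocked (short on r2).
One survivor order: P4, P7, P8, P5. Check, step by step (post-abort pool first):
  pool = (7, 0, 3, 1)
  P4: need (1, 0, 1, 0) fits (7, 0, 3, 1); releases (2, 2, 0, 0), pool now (9, 2, 3, 1)
  P7: need (4, 0, 0, 0) fits (9, 2, 3, 1); releases (1, 1, 1, 3), pool now (10, 3, 4, 4)
  P8: need (6, 2, 2, 3) fits (10, 3, 4, 4); releases (2, 0, 1, 1), pool now (12, 3, 5, 5)
  P5: need (3, 2, 5, 1) fits (12, 3, 5, 5); releases (0, 2, 1, 1), pool now (12, 5, 6, 6)


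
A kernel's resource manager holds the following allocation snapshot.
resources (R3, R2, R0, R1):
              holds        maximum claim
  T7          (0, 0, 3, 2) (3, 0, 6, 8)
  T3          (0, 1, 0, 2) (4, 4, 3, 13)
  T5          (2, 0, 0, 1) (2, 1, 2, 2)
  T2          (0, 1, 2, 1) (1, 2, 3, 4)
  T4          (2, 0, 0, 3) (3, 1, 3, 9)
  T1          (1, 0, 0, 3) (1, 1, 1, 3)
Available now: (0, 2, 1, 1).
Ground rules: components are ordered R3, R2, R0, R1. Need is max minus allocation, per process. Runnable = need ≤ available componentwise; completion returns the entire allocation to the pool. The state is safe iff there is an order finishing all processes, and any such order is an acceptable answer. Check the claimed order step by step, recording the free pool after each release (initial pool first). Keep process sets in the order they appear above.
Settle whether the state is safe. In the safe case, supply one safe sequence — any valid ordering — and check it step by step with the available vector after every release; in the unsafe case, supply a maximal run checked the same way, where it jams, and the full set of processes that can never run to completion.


SAFE, for example via the order T1, T2, T5, T7, T4, T3.
Key observation: T1 marks the first exact bind of the order: its need (0, 1, 1, 0) fits the free (0, 2, 1, 1) with zero slack on a requested resource.
Walking it through:
  pool = (0, 2, 1, 1)
  T1 needs (0, 1, 1, 0) <= (0, 2, 1, 1) -> finishes; pool += (1, 0, 0, 3) = (1, 2, 1, 4)
  T2 needs (1, 1, 1, 3) <= (1, 2, 1, 4) -> finishes; pool += (0, 1, 2, 1) = (1, 3, 3, 5)
  T5 needs (0, 1, 2, 1) <= (1, 3, 3, 5) -> finishes; pool += (2, 0, 0, 1) = (3, 3, 3, 6)
  T7 needs (3, 0, 3, 6) <= (3, 3, 3, 6) -> finishes; pool += (0, 0, 3, 2) = (3, 3, 6, 8)
  T4 needs (1, 1, 3, 6) <= (3, 3, 6, 8) -> finishes; pool += (2, 0, 0, 3) = (5, 3, 6, 11)
  T3 needs (4, 3, 3, 11) <= (5, 3, 6, 11) -> finishes; pool += (0, 1, 0, 2) = (5, 4, 6, 13)


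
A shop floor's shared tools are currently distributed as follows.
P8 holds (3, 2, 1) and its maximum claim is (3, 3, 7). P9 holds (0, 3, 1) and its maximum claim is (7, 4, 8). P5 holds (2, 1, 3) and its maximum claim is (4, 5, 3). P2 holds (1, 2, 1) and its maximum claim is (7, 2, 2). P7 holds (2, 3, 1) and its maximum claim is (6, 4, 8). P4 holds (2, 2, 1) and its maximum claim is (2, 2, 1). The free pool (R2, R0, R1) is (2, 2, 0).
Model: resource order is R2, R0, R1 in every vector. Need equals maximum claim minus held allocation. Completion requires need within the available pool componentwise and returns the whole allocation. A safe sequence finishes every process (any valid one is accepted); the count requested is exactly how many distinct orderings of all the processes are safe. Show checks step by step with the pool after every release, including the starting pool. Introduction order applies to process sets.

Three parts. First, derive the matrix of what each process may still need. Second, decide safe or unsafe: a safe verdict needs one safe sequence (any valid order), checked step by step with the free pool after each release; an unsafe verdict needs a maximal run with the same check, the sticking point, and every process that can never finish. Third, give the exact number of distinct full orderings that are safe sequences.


(1) Outstanding need per process (order R2, R0, R1):
  P8: (0, 1, 6)
  P9: (7, 1, 7)
  P5: (2, 4, 0)
  P2: (6, 0, 1)
  P7: (4, 1, 7)
  P4: (0, 0, 0)
(2) The state is UNSAFE.
Key observation: the wall is R1: completing P4, P5, P2 brings the pool only to (7, 7, 5), and all the rest need more.
A maximal execution: P4, P5, P2 — then nothing else fits. Check, step by step:
  pool = (2, 2, 0)
  P4 needs (0, 0, 0) <= (2, 2, 0) -> finishes; pool += (2, 2, 1) = (4, 4, 1)
  P5 needs (2, 4, 0) <= (4, 4, 1) -> finishes; pool += (2, 1, 3) = (6, 5, 4)
  P2 needs (6, 0, 1) <= (6, 5, 4) -> finishes; pool += (1, 2, 1) = (7, 7, 5)
  P8 still needs (0, 1, 6) but only (7, 7, 5) is free — short on R1
  P9 still needs (7, 1, 7) but only (7, 7, 5) is free — short on R1
  P7 still needs (4, 1, 7) but only (7, 7, 5) is free — short on R1
Never able to finish: P8, P9 and P7.
(3) The exact count: 0 of the possible complete orderings are safe sequences.


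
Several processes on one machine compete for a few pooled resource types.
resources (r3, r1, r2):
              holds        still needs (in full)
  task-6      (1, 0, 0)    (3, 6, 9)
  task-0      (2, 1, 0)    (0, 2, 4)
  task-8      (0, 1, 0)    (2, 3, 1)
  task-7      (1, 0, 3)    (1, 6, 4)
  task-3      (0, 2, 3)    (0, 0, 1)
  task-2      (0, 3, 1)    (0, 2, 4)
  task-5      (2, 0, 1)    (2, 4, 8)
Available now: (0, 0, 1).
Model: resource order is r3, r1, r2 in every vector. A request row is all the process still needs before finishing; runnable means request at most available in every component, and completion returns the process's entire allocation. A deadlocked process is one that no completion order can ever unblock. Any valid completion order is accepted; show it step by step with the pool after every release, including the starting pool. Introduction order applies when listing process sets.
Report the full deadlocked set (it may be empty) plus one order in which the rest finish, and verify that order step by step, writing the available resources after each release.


The deadlocked set is empty.
Key observation: no deadlock: task-3 fits now, and the freed resources carry the rest through.
A valid finishing order for the others: task-3, task-2, task-0, task-7, task-8, task-5, task-6. Check, step by step:
  pool = (0, 0, 1)
  task-3: need (0, 0, 1) fits (0, 0, 1); releases (0, 2, 3), pool now (0, 2, 4)
  task-2: need (0, 2, 4) fits (0, 2, 4); releases (0, 3, 1), pool now (0, 5, 5)
  task-0: need (0, 2, 4) fits (0, 5, 5); releases (2, 1, 0), pool now (2, 6, 5)
  task-7: need (1, 6, 4) fits (2, 6, 5); releases (1, 0, 3), pool now (3, 6, 8)
  task-8: need (2, 3, 1) fits (3, 6, 8); releases (0, 1, 0), pool now (3, 7, 8)
  task-5: need (2, 4, 8) fits (3, 7, 8); releases (2, 0, 1), pool now (5, 7, 9)
  task-6: need (3, 6, 9) fits (5, 7, 9); releases (1, 0, 0), pool now (6, 7, 9)


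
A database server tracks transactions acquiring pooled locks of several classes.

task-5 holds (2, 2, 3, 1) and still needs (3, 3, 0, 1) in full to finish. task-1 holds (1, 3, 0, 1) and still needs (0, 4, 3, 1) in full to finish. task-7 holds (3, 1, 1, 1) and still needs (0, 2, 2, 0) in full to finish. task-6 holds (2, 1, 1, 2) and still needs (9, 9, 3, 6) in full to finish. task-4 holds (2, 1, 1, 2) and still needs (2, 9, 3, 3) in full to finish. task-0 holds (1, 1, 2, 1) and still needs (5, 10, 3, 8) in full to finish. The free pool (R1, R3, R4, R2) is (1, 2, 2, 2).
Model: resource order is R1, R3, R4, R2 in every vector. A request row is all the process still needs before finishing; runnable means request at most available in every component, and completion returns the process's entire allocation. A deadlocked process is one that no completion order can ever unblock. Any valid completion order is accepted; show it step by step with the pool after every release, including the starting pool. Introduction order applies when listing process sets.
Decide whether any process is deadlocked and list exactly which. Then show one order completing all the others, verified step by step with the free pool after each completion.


The deadlocked set is task-6, task-4 and task-0.
Key observation: the pool after task-7, task-5, task-1 is (7, 8, 6, 5); every surviving request exceeds it in R3, so progress ends there.
A valid finishing order for the others: task-7, task-5, task-1. Check, step by step:
  pool = (1, 2, 2, 2)
  run task-7 (needs (0, 2, 2, 0), free (1, 2, 2, 2)); after release of (3, 1, 1, 1) the pool is (4, 3, 3, 3)
  run task-5 (needs (3, 3, 0, 1), free (4, 3, 3, 3)); after release of (2, 2, 3, 1) the pool is (6, 5, 6, 4)
  run task-1 (needs (0, 4, 3, 1), free (6, 5, 6, 4)); after release of (1, 3, 0, 1) the pool is (7, 8, 6, 5)
The stuck group stays short no matter what:
  task-6 still needs (9, 9, 3, 6) but only (7, 8, 6, 5) is free — short on R1, R3 and R2
  task-4 still needs (2, 9, 3, 3) but only (7, 8, 6, 5) is free — short on R3
  task-0 still needs (5, 10, 3, 8) but only (7, 8, 6, 5) is free — short on R3 and R2


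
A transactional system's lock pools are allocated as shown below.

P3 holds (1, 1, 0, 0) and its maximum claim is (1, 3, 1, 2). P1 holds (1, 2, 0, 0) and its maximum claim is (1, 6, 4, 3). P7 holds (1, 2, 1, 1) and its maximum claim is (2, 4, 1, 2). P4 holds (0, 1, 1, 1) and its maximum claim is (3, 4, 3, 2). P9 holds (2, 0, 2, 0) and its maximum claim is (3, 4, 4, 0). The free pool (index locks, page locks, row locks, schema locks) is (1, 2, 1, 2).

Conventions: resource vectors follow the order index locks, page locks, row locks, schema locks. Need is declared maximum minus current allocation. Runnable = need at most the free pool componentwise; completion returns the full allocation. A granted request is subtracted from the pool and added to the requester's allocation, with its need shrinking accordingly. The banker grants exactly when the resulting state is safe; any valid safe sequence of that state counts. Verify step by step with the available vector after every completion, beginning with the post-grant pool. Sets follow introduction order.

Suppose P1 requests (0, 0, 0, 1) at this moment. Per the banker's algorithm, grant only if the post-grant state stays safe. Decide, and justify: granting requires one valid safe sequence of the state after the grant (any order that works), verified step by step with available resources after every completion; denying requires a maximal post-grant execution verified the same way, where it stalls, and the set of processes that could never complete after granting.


GRANT: granting preserves safety; a valid post-grant sequence is P7, P9, P4, P1, P3.
Key observation: even at the reduced pool (1, 2, 1, 1), P7 fits immediately, so safety survives the grant.
Verifying the post-grant state step by step:
  pool = (1, 2, 1, 1)
  P7: need (1, 2, 0, 1) fits (1, 2, 1, 1); releases (1, 2, 1, 1), pool now (2, 4, 2, 2)
  P9: need (1, 4, 2, 0) fits (2, 4, 2, 2); releases (2, 0, 2, 0), pool now (4, 4, 4, 2)
  P4: need (3, 3, 2, 1) fits (4, 4, 4, 2); releases (0, 1, 1, 1), pool now (4, 5, 5, 3)
  P1: need (0, 4, 4, 2) fits (4, 5, 5, 3); releases (1, 2, 0, 1), pool now (5, 7, 5, 4)
  P3: need (0, 2, 1, 2) fits (5, 7, 5, 4); releases (1, 1, 0, 0), pool now (6, 8, 5, 4)


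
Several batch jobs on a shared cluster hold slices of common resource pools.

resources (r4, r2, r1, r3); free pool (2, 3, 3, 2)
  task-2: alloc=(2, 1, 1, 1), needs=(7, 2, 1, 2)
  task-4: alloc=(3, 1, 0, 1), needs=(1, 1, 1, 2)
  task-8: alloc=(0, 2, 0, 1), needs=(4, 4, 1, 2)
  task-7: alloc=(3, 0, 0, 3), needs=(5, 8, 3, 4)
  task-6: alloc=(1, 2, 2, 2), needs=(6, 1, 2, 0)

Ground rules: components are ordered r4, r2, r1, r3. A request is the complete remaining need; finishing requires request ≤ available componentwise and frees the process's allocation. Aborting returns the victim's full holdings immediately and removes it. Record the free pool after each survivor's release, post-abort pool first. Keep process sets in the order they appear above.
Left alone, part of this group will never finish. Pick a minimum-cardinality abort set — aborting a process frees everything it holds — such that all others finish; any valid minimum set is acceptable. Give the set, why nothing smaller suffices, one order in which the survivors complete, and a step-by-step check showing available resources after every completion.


Abort task-2.
Key observation: no ordering could ever have run task-6 before the abort of task-2; with (2, 1, 1, 1) back in the pool it fits at step 3.
No smaller set exists: with zero aborts the deadlock remains.
The survivors complete as task-8, task-4, task-6, task-7. Verifying each step (starting from the post-abort pool):
  pool = (4, 4, 4, 3)
  run task-8 (needs (4, 4, 1, 2), free (4, 4, 4, 3)); after release of (0, 2, 0, 1) the pool is (4, 6, 4, 4)
  run task-4 (needs (1, 1, 1, 2), free (4, 6, 4, 4)); after release of (3, 1, 0, 1) the pool is (7, 7, 4, 5)
  run task-6 (needs (6, 1, 2, 0), free (7, 7, 4, 5)); after release of (1, 2, 2, 2) the pool is (8, 9, 6, 7)
  run task-7 (needs (5, 8, 3, 4), free (8, 9, 6, 7)); after release of (3, 0, 0, 3) the pool is (11, 9, 6, 10)
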